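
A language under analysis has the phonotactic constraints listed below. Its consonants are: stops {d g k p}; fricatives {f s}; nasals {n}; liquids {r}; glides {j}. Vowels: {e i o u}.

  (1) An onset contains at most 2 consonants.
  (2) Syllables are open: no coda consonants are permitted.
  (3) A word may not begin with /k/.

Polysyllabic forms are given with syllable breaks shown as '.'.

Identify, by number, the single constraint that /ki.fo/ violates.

3

/ki.fo/: word begins with /k/.
This is a violation of constraint 3: "A word may not begin with /k/."
The remaining constraints (1, 2) are satisfied.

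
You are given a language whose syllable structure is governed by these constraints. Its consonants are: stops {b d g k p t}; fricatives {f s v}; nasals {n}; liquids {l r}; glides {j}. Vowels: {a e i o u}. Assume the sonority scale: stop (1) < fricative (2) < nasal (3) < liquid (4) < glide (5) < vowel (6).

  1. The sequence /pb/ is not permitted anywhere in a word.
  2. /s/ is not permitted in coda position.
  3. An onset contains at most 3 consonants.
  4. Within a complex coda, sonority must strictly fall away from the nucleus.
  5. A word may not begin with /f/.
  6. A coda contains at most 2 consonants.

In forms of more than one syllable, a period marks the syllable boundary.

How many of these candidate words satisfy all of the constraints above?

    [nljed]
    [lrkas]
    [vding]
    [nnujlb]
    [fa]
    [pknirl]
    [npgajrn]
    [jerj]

2

[nljed] — σ1 onset /nlj/ (3C), coda /d/ ok → permitted
[lrkas] — violates constraint 2: syllable 1 coda contains /s/ → not permitted
[vding] — σ1 onset /vd/ (2C), coda /ng/ (3→1 falls) ok → permitted
[nnujlb] — violates constraint 6: syllable 1 coda /jlb/ has 3 consonants (> 2) → not permitted
[fa] — violates constraint 5: word begins with /f/ → not permitted
[pknirl] — violates constraint 4: syllable 1 coda /rl/: /r/ (liquid, 4) → /l/ (liquid, 4) does not fall → not permitted
[npgajrn] — violates constraint 6: syllable 1 coda /jrn/ has 3 consonants (> 2) → not permitted
[jerj] — violates constraint 4: syllable 1 coda /rj/: /r/ (liquid, 4) → /j/ (glide, 5) does not fall → not permitted
Permitted: [nljed], [vding] → 2.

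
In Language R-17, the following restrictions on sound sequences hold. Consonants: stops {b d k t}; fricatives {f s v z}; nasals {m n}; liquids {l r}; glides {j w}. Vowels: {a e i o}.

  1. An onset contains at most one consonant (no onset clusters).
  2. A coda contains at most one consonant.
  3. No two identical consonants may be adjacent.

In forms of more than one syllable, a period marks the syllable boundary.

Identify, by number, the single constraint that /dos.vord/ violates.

/dos.vord/: syllable 2 coda /rd/ has 2 consonants (> 1).
This is a violation of constraint 2: "A coda contains at most one consonant."
The remaining constraints (1, 3) are satisfied.

2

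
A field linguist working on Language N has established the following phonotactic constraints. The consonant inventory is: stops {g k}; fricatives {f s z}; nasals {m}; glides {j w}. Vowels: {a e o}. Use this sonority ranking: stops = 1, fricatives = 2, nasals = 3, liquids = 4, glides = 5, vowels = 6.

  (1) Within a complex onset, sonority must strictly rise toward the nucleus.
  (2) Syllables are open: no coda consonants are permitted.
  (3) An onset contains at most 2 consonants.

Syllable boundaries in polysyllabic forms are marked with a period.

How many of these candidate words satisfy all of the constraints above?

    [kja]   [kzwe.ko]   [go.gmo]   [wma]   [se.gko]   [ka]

[kja] — σ1 onset /kj/ (1→5 rises), coda /∅/ ok → well-formed
[kzwe.ko] — violates constraint 3: syllable 1 onset /kzw/ has 3 consonants (> 2) → ill-formed
[go.gmo] — σ1 onset /g/, coda /∅/ ok; σ2 onset /gm/ (1→3 rises), coda /∅/ ok → well-formed
[wma] — violates constraint 1: syllable 1 onset /wm/: /w/ (glide, 5) → /m/ (nasal, 3) does not rise → ill-formed
[se.gko] — violates constraint 1: syllable 2 onset /gk/: /g/ (stop, 1) → /k/ (stop, 1) does not rise → ill-formed
[ka] — σ1 onset /k/, coda /∅/ ok → well-formed
Well-formed: [kja], [go.gmo], [ka] → 3.

3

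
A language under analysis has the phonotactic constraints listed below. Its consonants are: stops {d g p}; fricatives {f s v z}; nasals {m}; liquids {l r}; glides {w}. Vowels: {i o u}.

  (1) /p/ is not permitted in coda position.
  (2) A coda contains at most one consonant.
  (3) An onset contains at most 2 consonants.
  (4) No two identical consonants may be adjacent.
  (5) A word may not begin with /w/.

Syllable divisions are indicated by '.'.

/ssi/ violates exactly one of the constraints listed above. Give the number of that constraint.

4

/ssi/: adjacent identical consonants /ss/.
This is a violation of constraint 4: "No two identical consonants may be adjacent."
The remaining constraints (1, 2, 3, 5) are satisfied.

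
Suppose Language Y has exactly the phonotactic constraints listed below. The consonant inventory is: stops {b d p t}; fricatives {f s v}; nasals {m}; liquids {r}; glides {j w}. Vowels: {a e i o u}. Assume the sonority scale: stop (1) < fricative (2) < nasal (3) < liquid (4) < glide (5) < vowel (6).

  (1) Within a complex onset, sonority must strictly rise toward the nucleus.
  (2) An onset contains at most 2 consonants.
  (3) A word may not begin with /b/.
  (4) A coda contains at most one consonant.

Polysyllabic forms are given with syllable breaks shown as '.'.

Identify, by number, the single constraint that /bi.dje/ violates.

3

/bi.dje/: word begins with /b/.
This is a violation of constraint 3: "A word may not begin with /b/."
The remaining constraints (1, 2, 4) are satisfied.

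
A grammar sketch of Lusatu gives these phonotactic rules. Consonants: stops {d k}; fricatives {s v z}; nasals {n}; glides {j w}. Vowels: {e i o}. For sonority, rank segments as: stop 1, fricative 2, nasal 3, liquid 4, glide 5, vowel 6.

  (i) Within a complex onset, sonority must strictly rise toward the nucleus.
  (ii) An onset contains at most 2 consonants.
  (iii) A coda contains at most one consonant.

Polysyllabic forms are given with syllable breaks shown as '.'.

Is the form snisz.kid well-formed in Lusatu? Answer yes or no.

no

snisz.kid — violates constraint (iii): syllable 1 coda /sz/ has 2 consonants (> 1) → ill-formed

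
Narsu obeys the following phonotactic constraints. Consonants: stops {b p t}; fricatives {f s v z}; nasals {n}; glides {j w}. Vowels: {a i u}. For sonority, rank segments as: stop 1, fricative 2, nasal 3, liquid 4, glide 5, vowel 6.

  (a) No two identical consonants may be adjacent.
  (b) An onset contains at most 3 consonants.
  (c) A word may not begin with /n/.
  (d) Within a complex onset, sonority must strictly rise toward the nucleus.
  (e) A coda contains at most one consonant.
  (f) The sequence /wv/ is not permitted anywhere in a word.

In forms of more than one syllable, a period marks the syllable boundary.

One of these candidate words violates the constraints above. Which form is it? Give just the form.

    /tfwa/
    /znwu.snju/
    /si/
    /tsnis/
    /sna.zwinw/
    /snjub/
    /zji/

/tfwa/ — σ1 onset /tfw/ (1→2→5 rises), coda /∅/ ok → permitted
/znwu.snju/ — σ1 onset /znw/ (2→3→5 rises), coda /∅/ ok; σ2 onset /snj/ (2→3→5 rises), coda /∅/ ok → permitted
/si/ — σ1 onset /s/, coda /∅/ ok → permitted
/tsnis/ — σ1 onset /tsn/ (1→2→3 rises), coda /s/ ok → permitted
/sna.zwinw/ — violates constraint (e): syllable 2 coda /nw/ has 2 consonants (> 1) → not permitted
/snjub/ — σ1 onset /snj/ (2→3→5 rises), coda /b/ ok → permitted
/zji/ — σ1 onset /zj/ (2→5 rises), coda /∅/ ok → permitted

/sna.zwinw/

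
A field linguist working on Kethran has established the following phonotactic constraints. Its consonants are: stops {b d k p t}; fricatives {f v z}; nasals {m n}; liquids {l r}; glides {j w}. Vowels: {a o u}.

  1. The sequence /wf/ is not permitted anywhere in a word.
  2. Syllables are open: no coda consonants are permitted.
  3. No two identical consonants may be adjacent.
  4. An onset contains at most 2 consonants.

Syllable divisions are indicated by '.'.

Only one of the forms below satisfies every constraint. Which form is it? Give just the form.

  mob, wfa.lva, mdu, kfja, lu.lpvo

mdu

mob — violates constraint 2: syllable 1 coda /b/ has 1 consonant (> 0) → illicit
wfa.lva — violates constraint 1: contains banned sequence /wf/ → illicit
mdu — σ1 onset /md/ (2C), coda /∅/ ok → licit
kfja — violates constraint 4: syllable 1 onset /kfj/ has 3 consonants (> 2) → illicit
lu.lpvo — violates constraint 4: syllable 2 onset /lpv/ has 3 consonants (> 2) → illicit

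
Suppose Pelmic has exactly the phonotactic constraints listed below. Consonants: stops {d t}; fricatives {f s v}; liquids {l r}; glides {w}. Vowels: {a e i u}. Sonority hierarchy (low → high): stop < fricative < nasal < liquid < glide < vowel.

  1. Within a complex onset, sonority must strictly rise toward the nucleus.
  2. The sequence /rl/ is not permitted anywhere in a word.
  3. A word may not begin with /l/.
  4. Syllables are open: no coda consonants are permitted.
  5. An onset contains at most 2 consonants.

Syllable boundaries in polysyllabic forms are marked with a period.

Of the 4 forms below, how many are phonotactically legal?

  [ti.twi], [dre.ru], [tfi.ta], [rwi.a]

4

[ti.twi] — σ1 onset /t/, coda /∅/ ok; σ2 onset /tw/ (1→5 rises), coda /∅/ ok → phonotactically legal
[dre.ru] — σ1 onset /dr/ (1→4 rises), coda /∅/ ok; σ2 onset /r/, coda /∅/ ok → phonotactically legal
[tfi.ta] — σ1 onset /tf/ (1→2 rises), coda /∅/ ok; σ2 onset /t/, coda /∅/ ok → phonotactically legal
[rwi.a] — σ1 onset /rw/ (4→5 rises), coda /∅/ ok; σ2 onset /∅/, coda /∅/ ok → phonotactically legal
Phonotactically legal: [ti.twi], [dre.ru], [tfi.ta], [rwi.a] → 4.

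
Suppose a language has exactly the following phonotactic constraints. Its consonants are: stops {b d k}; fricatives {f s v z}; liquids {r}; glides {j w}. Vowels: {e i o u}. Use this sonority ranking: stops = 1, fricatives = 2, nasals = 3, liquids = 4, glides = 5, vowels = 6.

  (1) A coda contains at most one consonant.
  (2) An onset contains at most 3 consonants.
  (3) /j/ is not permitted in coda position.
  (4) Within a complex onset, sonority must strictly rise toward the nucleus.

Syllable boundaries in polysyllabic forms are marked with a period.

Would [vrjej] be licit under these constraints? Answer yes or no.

no

[vrjej] — violates constraint 3: syllable 1 coda contains /j/ → illicit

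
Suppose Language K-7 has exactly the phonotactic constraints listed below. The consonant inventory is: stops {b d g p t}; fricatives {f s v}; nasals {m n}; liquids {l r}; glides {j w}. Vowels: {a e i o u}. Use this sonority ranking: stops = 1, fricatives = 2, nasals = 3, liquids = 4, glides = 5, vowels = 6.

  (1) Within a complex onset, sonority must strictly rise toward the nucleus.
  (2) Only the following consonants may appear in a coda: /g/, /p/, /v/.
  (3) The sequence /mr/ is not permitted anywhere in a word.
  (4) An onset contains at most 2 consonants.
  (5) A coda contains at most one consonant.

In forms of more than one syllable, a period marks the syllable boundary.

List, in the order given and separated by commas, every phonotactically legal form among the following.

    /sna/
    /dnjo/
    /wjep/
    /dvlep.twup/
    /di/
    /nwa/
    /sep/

/sna/ — σ1 onset /sn/ (2→3 rises), coda /∅/ ok → phonotactically legal
/dnjo/ — violates constraint 4: syllable 1 onset /dnj/ has 3 consonants (> 2) → phonotactically illegal
/wjep/ — violates constraint 1: syllable 1 onset /wj/: /w/ (glide, 5) → /j/ (glide, 5) does not rise → phonotactically illegal
/dvlep.twup/ — violates constraint 4: syllable 1 onset /dvl/ has 3 consonants (> 2) → phonotactically illegal
/di/ — σ1 onset /d/, coda /∅/ ok → phonotactically legal
/nwa/ — σ1 onset /nw/ (3→5 rises), coda /∅/ ok → phonotactically legal
/sep/ — σ1 onset /s/, coda /p/ ok → phonotactically legal

/sna/, /di/, /nwa/, /sep/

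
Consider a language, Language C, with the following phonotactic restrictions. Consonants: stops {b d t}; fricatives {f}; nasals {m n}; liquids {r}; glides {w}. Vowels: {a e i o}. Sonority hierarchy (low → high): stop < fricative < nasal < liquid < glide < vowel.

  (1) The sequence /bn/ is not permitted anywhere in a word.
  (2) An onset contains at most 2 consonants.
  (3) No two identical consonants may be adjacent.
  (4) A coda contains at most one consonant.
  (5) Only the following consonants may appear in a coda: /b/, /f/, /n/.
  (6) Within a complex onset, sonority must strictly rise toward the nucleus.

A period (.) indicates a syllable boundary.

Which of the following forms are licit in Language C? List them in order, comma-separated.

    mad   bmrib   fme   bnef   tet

fme

mad — violates constraint 5: syllable 1 coda contains /d/, which is not a licensed coda consonant → illicit
bmrib — violates constraint 2: syllable 1 onset /bmr/ has 3 consonants (> 2) → illicit
fme — σ1 onset /fm/ (2→3 rises), coda /∅/ ok → licit
bnef — violates constraint 1: contains banned sequence /bn/ → illicit
tet — violates constraint 5: syllable 1 coda contains /t/, which is not a licensed coda consonant → illicit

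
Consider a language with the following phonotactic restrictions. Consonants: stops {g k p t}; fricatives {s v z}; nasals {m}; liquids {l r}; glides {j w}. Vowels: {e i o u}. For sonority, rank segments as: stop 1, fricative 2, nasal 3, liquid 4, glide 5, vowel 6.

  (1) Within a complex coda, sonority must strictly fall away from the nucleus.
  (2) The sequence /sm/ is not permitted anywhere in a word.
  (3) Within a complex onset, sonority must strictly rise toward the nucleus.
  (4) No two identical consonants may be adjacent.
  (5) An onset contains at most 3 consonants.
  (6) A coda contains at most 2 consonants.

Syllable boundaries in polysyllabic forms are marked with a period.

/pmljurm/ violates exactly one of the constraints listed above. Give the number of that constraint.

5

/pmljurm/: syllable 1 onset /pmlj/ has 4 consonants (> 3).
This is a violation of constraint 5: "An onset contains at most 3 consonants."
The remaining constraints (1, 2, 3, 4, 6) are satisfied.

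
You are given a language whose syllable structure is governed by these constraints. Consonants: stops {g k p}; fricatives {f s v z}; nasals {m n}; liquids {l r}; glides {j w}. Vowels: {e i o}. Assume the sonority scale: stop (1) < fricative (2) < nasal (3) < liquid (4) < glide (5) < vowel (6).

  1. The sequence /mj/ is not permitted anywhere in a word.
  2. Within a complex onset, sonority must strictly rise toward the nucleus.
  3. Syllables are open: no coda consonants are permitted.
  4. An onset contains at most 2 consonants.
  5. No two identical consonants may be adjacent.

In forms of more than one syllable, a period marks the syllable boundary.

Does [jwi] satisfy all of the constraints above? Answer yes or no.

[jwi] — violates constraint 2: syllable 1 onset /jw/: /j/ (glide, 5) → /w/ (glide, 5) does not rise → ill-formed

no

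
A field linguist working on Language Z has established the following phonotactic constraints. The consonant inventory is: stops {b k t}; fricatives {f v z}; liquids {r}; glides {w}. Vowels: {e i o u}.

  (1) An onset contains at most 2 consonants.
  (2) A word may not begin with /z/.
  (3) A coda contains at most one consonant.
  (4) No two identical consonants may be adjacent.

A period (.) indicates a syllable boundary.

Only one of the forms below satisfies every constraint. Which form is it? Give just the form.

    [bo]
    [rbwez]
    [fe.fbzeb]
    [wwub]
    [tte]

[bo] — σ1 onset /b/, coda /∅/ ok → permitted
[rbwez] — violates constraint 1: syllable 1 onset /rbw/ has 3 consonants (> 2) → not permitted
[fe.fbzeb] — violates constraint 1: syllable 2 onset /fbz/ has 3 consonants (> 2) → not permitted
[wwub] — violates constraint 4: adjacent identical consonants /ww/ → not permitted
[tte] — violates constraint 4: adjacent identical consonants /tt/ → not permitted

[bo]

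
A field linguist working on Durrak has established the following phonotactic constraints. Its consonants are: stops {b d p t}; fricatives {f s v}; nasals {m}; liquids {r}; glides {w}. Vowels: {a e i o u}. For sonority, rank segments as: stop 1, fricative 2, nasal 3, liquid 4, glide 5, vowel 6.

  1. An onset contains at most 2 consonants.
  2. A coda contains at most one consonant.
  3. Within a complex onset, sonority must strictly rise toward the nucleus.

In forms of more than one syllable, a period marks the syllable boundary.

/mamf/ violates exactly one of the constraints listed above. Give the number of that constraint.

/mamf/: syllable 1 coda /mf/ has 2 consonants (> 1).
This is a violation of constraint 2: "A coda contains at most one consonant."
The remaining constraints (1, 3) are satisfied.

2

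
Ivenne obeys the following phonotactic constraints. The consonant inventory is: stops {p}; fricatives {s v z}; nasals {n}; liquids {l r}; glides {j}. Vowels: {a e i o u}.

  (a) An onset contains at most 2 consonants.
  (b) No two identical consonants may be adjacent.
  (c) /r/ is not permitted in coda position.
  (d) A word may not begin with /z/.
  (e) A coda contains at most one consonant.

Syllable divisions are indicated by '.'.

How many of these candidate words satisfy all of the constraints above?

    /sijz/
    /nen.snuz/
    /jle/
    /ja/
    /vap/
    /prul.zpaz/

/sijz/ — violates constraint (e): syllable 1 coda /jz/ has 2 consonants (> 1) → phonotactically illegal
/nen.snuz/ — σ1 onset /n/, coda /n/ ok; σ2 onset /sn/ (2C), coda /z/ ok → phonotactically legal
/jle/ — σ1 onset /jl/ (2C), coda /∅/ ok → phonotactically legal
/ja/ — σ1 onset /j/, coda /∅/ ok → phonotactically legal
/vap/ — σ1 onset /v/, coda /p/ ok → phonotactically legal
/prul.zpaz/ — σ1 onset /pr/ (2C), coda /l/ ok; σ2 onset /zp/ (2C), coda /z/ ok → phonotactically legal
Phonotactically legal: /nen.snuz/, /jle/, /ja/, /vap/, /prul.zpaz/ → 5.

5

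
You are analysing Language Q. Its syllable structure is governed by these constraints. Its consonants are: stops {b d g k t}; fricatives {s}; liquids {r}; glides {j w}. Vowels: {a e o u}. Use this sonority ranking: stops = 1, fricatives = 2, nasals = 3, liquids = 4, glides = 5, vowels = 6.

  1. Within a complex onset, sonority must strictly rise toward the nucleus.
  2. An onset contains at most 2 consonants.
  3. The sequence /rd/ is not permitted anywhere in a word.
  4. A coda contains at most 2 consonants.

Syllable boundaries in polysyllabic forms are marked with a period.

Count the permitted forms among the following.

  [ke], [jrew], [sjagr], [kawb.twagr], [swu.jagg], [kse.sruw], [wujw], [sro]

7

[ke] — σ1 onset /k/, coda /∅/ ok → permitted
[jrew] — violates constraint 1: syllable 1 onset /jr/: /j/ (glide, 5) → /r/ (liquid, 4) does not rise → not permitted
[sjagr] — σ1 onset /sj/ (2→5 rises), coda /gr/ (2C) ok → permitted
[kawb.twagr] — σ1 onset /k/, coda /wb/ (2C) ok; σ2 onset /tw/ (1→5 rises), coda /gr/ (2C) ok → permitted
[swu.jagg] — σ1 onset /sw/ (2→5 rises), coda /∅/ ok; σ2 onset /j/, coda /gg/ (2C) ok → permitted
[kse.sruw] — σ1 onset /ks/ (1→2 rises), coda /∅/ ok; σ2 onset /sr/ (2→4 rises), coda /w/ ok → permitted
[wujw] — σ1 onset /w/, coda /jw/ (2C) ok → permitted
[sro] — σ1 onset /sr/ (2→4 rises), coda /∅/ ok → permitted
Permitted: [ke], [sjagr], [kawb.twagr], [swu.jagg], [kse.sruw], [wujw], [sro] → 7.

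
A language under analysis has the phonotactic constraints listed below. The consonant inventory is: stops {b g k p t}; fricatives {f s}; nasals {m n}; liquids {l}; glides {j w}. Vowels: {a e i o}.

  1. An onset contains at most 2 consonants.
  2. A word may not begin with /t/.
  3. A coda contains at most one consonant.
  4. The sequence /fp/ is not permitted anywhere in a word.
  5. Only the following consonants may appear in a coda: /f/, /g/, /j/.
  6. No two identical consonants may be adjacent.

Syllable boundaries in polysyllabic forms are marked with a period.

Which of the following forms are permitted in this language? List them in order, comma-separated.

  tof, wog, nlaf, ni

wog, nlaf, ni

tof — violates constraint 2: word begins with /t/ → not permitted
wog — σ1 onset /w/, coda /g/ ok → permitted
nlaf — σ1 onset /nl/ (2C), coda /f/ ok → permitted
ni — σ1 onset /n/, coda /∅/ ok → permitted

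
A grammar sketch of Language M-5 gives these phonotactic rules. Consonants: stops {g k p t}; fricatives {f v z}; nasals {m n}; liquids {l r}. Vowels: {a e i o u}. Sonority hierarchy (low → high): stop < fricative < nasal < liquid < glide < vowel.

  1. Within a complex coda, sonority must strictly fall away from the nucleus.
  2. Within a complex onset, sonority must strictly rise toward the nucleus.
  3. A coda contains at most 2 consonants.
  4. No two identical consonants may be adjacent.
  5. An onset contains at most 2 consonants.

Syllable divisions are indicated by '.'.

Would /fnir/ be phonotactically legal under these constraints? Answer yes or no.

yes

/fnir/ — σ1 onset /fn/ (2→3 rises), coda /r/ ok → phonotactically legal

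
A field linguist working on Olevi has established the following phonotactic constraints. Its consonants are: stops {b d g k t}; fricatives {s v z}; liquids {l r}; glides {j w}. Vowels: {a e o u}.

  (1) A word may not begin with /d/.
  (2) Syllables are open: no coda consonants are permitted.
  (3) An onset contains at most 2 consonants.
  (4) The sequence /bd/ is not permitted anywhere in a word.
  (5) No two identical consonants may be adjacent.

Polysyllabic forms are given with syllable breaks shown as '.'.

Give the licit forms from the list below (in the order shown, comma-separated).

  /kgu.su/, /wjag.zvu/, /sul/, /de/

/kgu.su/

/kgu.su/ — σ1 onset /kg/ (2C), coda /∅/ ok; σ2 onset /s/, coda /∅/ ok → licit
/wjag.zvu/ — violates constraint 2: syllable 1 coda /g/ has 1 consonant (> 0) → illicit
/sul/ — violates constraint 2: syllable 1 coda /l/ has 1 consonant (> 0) → illicit
/de/ — violates constraint 1: word begins with /d/ → illicit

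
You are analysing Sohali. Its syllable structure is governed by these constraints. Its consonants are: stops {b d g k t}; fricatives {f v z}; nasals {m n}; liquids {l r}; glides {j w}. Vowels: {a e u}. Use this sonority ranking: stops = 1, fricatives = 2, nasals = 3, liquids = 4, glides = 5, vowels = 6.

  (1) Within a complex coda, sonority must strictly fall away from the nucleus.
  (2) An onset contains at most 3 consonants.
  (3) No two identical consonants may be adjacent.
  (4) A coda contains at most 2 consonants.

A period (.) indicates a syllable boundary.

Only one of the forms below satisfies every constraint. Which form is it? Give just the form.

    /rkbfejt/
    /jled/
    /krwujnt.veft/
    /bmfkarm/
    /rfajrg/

/jled/

/rkbfejt/ — violates constraint 2: syllable 1 onset /rkbf/ has 4 consonants (> 3) → ill-formed
/jled/ — σ1 onset /jl/ (2C), coda /d/ ok → well-formed
/krwujnt.veft/ — violates constraint 4: syllable 1 coda /jnt/ has 3 consonants (> 2) → ill-formed
/bmfkarm/ — violates constraint 2: syllable 1 onset /bmfk/ has 4 consonants (> 3) → ill-formed
/rfajrg/ — violates constraint 4: syllable 1 coda /jrg/ has 3 consonants (> 2) → ill-formed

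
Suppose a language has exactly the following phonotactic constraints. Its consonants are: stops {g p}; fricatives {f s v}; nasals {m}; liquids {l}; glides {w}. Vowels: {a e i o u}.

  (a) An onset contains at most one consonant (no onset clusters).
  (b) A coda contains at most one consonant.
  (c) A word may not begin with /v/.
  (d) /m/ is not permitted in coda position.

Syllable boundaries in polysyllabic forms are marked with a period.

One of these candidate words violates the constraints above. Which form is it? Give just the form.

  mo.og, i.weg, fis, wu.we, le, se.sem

mo.og — σ1 onset /m/, coda /∅/ ok; σ2 onset /∅/, coda /g/ ok → phonotactically legal
i.weg — σ1 onset /∅/, coda /∅/ ok; σ2 onset /w/, coda /g/ ok → phonotactically legal
fis — σ1 onset /f/, coda /s/ ok → phonotactically legal
wu.we — σ1 onset /w/, coda /∅/ ok; σ2 onset /w/, coda /∅/ ok → phonotactically legal
le — σ1 onset /l/, coda /∅/ ok → phonotactically legal
se.sem — violates constraint (d): syllable 2 coda contains /m/ → phonotactically illegal

se.sem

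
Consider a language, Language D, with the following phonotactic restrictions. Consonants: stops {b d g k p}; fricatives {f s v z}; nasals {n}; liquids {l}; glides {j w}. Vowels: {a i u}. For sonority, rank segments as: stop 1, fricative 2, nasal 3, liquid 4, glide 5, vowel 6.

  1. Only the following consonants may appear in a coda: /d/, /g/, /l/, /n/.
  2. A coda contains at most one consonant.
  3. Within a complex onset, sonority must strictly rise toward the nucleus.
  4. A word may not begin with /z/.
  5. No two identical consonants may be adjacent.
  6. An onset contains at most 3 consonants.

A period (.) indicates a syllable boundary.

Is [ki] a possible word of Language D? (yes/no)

yes

[ki] — σ1 onset /k/, coda /∅/ ok → permitted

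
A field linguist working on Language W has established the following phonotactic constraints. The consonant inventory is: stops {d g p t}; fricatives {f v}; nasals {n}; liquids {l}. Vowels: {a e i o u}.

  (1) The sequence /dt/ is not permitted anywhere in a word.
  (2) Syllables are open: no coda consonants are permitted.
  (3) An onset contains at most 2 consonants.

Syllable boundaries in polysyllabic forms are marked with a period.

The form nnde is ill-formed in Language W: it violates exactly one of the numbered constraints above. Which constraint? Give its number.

nnde: syllable 1 onset /nnd/ has 3 consonants (> 2).
This is a violation of constraint 3: "An onset contains at most 2 consonants."
The remaining constraints (1, 2) are satisfied.

3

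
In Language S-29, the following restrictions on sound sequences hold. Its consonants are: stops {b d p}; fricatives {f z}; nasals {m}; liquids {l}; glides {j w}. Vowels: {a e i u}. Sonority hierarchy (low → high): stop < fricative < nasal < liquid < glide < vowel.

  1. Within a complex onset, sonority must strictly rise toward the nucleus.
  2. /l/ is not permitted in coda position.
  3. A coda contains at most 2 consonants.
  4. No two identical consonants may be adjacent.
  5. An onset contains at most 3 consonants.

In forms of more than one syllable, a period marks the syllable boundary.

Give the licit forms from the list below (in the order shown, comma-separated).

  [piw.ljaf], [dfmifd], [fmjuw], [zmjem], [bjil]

[piw.ljaf], [dfmifd], [fmjuw], [zmjem]

[piw.ljaf] — σ1 onset /p/, coda /w/ ok; σ2 onset /lj/ (4→5 rises), coda /f/ ok → licit
[dfmifd] — σ1 onset /dfm/ (1→2→3 rises), coda /fd/ (2C) ok → licit
[fmjuw] — σ1 onset /fmj/ (2→3→5 rises), coda /w/ ok → licit
[zmjem] — σ1 onset /zmj/ (2→3→5 rises), coda /m/ ok → licit
[bjil] — violates constraint 2: syllable 1 coda contains /l/ → illicit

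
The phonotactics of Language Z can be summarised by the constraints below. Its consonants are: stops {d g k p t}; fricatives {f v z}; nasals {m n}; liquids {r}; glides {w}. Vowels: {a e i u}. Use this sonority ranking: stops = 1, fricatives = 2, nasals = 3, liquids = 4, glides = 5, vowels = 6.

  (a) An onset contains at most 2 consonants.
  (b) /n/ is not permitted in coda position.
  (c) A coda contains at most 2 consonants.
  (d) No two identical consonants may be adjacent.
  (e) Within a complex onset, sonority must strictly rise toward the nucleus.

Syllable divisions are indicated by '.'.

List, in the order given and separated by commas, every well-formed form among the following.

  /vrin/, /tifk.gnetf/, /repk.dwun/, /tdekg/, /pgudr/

/tifk.gnetf/

/vrin/ — violates constraint (b): syllable 1 coda contains /n/ → ill-formed
/tifk.gnetf/ — σ1 onset /t/, coda /fk/ (2C) ok; σ2 onset /gn/ (1→3 rises), coda /tf/ (2C) ok → well-formed
/repk.dwun/ — violates constraint (b): syllable 2 coda contains /n/ → ill-formed
/tdekg/ — violates constraint (e): syllable 1 onset /td/: /t/ (stop, 1) → /d/ (stop, 1) does not rise → ill-formed
/pgudr/ — violates constraint (e): syllable 1 onset /pg/: /p/ (stop, 1) → /g/ (stop, 1) does not rise → ill-formed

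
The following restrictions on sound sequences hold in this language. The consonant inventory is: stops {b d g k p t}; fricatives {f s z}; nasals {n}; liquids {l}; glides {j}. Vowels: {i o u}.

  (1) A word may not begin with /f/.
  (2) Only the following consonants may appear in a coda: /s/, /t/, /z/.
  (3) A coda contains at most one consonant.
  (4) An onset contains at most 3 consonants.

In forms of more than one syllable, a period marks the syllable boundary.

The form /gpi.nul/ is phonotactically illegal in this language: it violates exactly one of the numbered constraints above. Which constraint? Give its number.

2

/gpi.nul/: syllable 2 coda contains /l/, which is not a licensed coda consonant.
This is a violation of constraint 2: "Only the following consonants may appear in a coda: /s/, /t/, /z/."
The remaining constraints (1, 3, 4) are satisfied.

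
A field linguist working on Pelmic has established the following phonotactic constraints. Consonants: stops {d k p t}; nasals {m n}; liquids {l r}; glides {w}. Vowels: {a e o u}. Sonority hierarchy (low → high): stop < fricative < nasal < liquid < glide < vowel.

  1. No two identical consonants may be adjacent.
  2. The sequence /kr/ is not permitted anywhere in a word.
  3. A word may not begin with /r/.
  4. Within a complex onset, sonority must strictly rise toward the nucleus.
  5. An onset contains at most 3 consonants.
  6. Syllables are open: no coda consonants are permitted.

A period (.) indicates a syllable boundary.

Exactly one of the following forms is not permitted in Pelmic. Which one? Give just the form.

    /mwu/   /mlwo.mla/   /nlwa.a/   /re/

/mwu/ — σ1 onset /mw/ (3→5 rises), coda /∅/ ok → permitted
/mlwo.mla/ — σ1 onset /mlw/ (3→4→5 rises), coda /∅/ ok; σ2 onset /ml/ (3→4 rises), coda /∅/ ok → permitted
/nlwa.a/ — σ1 onset /nlw/ (3→4→5 rises), coda /∅/ ok; σ2 onset /∅/, coda /∅/ ok → permitted
/re/ — violates constraint 3: word begins with /r/ → not permitted

/re/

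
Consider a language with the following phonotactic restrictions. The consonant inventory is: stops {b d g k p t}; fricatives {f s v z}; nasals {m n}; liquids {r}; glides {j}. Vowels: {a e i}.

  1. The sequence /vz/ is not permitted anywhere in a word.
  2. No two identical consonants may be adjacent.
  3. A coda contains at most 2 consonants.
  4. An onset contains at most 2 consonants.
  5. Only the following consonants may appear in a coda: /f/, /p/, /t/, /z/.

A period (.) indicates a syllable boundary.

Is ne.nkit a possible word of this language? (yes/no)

yes

ne.nkit — σ1 onset /n/, coda /∅/ ok; σ2 onset /nk/ (2C), coda /t/ ok → permitted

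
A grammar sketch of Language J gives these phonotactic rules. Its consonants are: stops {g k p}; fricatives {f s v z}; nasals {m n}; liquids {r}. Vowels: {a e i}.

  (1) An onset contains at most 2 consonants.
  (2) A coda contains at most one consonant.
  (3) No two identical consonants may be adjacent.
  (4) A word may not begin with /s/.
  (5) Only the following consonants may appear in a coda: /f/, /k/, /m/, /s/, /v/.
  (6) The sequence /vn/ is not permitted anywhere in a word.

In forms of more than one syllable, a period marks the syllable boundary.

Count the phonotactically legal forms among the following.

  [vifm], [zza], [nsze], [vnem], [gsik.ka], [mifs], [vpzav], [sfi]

[vifm] — violates constraint 2: syllable 1 coda /fm/ has 2 consonants (> 1) → phonotactically illegal
[zza] — violates constraint 3: adjacent identical consonants /zz/ → phonotactically illegal
[nsze] — violates constraint 1: syllable 1 onset /nsz/ has 3 consonants (> 2) → phonotactically illegal
[vnem] — violates constraint 6: contains banned sequence /vn/ → phonotactically illegal
[gsik.ka] — violates constraint 3: adjacent identical consonants /kk/ → phonotactically illegal
[mifs] — violates constraint 2: syllable 1 coda /fs/ has 2 consonants (> 1) → phonotactically illegal
[vpzav] — violates constraint 1: syllable 1 onset /vpz/ has 3 consonants (> 2) → phonotactically illegal
[sfi] — violates constraint 4: word begins with /s/ → phonotactically illegal
No form is phonotactically legal → 0.

0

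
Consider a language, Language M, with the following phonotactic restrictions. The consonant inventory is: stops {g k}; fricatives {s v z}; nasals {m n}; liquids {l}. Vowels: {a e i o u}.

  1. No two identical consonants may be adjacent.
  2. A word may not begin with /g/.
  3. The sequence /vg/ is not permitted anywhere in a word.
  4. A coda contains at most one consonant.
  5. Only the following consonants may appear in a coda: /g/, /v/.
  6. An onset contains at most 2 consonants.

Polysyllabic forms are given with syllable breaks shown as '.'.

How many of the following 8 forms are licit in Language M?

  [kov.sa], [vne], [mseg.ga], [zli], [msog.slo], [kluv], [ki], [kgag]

[kov.sa] — σ1 onset /k/, coda /v/ ok; σ2 onset /s/, coda /∅/ ok → licit
[vne] — σ1 onset /vn/ (2C), coda /∅/ ok → licit
[mseg.ga] — violates constraint 1: adjacent identical consonants /gg/ → illicit
[zli] — σ1 onset /zl/ (2C), coda /∅/ ok → licit
[msog.slo] — σ1 onset /ms/ (2C), coda /g/ ok; σ2 onset /sl/ (2C), coda /∅/ ok → licit
[kluv] — σ1 onset /kl/ (2C), coda /v/ ok → licit
[ki] — σ1 onset /k/, coda /∅/ ok → licit
[kgag] — σ1 onset /kg/ (2C), coda /g/ ok → licit
Licit: [kov.sa], [vne], [zli], [msog.slo], [kluv], [ki], [kgag] → 7.

7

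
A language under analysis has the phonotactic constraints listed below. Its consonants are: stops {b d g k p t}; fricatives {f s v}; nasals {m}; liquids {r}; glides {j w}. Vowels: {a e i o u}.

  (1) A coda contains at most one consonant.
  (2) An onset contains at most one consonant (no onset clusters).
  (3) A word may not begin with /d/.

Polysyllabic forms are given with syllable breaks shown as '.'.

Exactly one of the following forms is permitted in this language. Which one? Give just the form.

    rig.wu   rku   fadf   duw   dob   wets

rig.wu

rig.wu — σ1 onset /r/, coda /g/ ok; σ2 onset /w/, coda /∅/ ok → permitted
rku — violates constraint 2: syllable 1 onset /rk/ has 2 consonants (> 1) → not permitted
fadf — violates constraint 1: syllable 1 coda /df/ has 2 consonants (> 1) → not permitted
duw — violates constraint 3: word begins with /d/ → not permitted
dob — violates constraint 3: word begins with /d/ → not permitted
wets — violates constraint 1: syllable 1 coda /ts/ has 2 consonants (> 1) → not permitted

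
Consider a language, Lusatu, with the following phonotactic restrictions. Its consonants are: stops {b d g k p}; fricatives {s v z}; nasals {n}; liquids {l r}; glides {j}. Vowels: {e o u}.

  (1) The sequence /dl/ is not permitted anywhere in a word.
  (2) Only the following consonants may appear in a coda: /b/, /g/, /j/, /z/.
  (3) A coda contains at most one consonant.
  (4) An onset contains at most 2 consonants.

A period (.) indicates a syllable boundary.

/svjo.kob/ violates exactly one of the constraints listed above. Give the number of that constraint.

/svjo.kob/: syllable 1 onset /svj/ has 3 consonants (> 2).
This is a violation of constraint 4: "An onset contains at most 2 consonants."
The remaining constraints (1, 2, 3) are satisfied.

4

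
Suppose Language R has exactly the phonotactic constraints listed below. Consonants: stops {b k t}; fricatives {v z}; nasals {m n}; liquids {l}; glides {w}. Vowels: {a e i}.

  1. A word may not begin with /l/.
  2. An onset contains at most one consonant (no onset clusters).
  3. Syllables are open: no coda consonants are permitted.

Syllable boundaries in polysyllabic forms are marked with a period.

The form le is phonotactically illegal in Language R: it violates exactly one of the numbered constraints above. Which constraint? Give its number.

le: word begins with /l/.
This is a violation of constraint 1: "A word may not begin with /l/."
The remaining constraints (2, 3) are satisfied.

1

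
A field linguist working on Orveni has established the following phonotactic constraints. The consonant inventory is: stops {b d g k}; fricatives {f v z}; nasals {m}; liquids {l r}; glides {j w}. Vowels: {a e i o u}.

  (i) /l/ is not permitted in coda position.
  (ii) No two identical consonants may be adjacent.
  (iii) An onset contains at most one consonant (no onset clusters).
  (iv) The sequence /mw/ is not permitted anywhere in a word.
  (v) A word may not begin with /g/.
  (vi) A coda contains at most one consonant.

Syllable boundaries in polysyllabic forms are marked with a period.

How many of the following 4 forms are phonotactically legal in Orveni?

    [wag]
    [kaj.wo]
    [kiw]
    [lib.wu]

4

[wag] — σ1 onset /w/, coda /g/ ok → phonotactically legal
[kaj.wo] — σ1 onset /k/, coda /j/ ok; σ2 onset /w/, coda /∅/ ok → phonotactically legal
[kiw] — σ1 onset /k/, coda /w/ ok → phonotactically legal
[lib.wu] — σ1 onset /l/, coda /b/ ok; σ2 onset /w/, coda /∅/ ok → phonotactically legal
Phonotactically legal: [wag], [kaj.wo], [kiw], [lib.wu] → 4.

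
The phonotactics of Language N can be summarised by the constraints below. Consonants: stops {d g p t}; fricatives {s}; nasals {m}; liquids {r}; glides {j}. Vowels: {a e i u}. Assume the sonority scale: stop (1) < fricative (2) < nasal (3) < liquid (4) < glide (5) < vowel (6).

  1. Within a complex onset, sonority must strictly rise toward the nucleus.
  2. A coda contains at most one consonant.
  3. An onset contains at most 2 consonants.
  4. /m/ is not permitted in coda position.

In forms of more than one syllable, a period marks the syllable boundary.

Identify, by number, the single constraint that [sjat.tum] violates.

4

[sjat.tum]: syllable 2 coda contains /m/.
This is a violation of constraint 4: "/m/ is not permitted in coda position."
The remaining constraints (1, 2, 3) are satisfied.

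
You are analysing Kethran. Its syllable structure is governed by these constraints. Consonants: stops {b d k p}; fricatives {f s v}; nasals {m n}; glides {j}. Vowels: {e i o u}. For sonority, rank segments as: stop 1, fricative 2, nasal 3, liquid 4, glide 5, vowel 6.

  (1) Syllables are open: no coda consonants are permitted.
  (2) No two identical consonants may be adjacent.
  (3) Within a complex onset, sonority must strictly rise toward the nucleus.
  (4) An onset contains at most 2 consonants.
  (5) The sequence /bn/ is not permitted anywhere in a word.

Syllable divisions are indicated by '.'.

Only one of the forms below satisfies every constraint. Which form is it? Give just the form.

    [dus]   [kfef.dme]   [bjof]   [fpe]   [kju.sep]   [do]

[do]

[dus] — violates constraint 1: syllable 1 coda /s/ has 1 consonant (> 0) → not permitted
[kfef.dme] — violates constraint 1: syllable 1 coda /f/ has 1 consonant (> 0) → not permitted
[bjof] — violates constraint 1: syllable 1 coda /f/ has 1 consonant (> 0) → not permitted
[fpe] — violates constraint 3: syllable 1 onset /fp/: /f/ (fricative, 2) → /p/ (stop, 1) does not rise → not permitted
[kju.sep] — violates constraint 1: syllable 2 coda /p/ has 1 consonant (> 0) → not permitted
[do] — σ1 onset /d/, coda /∅/ ok → permitted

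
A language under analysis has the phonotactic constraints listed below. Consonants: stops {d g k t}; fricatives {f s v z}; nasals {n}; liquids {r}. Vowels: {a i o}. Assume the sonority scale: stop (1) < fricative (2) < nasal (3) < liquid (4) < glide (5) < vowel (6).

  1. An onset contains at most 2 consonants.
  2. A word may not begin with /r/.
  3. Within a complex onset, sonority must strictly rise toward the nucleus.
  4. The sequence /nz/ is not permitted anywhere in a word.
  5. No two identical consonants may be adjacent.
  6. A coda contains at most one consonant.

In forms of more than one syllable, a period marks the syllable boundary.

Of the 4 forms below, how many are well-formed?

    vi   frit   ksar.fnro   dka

vi — σ1 onset /v/, coda /∅/ ok → well-formed
frit — σ1 onset /fr/ (2→4 rises), coda /t/ ok → well-formed
ksar.fnro — violates constraint 1: syllable 2 onset /fnr/ has 3 consonants (> 2) → ill-formed
dka — violates constraint 3: syllable 1 onset /dk/: /d/ (stop, 1) → /k/ (stop, 1) does not rise → ill-formed
Well-formed: vi, frit → 2.

2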